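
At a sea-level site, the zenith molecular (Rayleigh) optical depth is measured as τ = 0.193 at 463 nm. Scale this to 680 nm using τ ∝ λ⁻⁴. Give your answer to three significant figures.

0.0415

τ(680 nm) = τ(463 nm) × (463/680)⁴ = 0.193 × (0.6809)⁴ = 0.193 × 0.2149 = 0.0415.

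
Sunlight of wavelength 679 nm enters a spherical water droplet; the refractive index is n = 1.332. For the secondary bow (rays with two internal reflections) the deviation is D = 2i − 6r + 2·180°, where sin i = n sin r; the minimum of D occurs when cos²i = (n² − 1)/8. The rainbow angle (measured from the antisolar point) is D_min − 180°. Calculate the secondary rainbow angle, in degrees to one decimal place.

50.6°

cos²i = (1.77422 − 1)/8 = 0.09678; i = arccos(0.31109) = 71.875°.
sin r = sin 71.875°/1.332 = 0.71350; r = 45.520°.
D_min = 2·71.875° − 6·45.520° + 360° = 230.628°.
Rainbow angle = D_min − 180° = 50.628°.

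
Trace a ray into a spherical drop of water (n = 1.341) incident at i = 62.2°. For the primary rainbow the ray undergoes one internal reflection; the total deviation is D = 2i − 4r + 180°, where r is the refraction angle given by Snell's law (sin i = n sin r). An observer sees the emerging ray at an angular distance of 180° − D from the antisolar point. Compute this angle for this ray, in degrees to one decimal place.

40.7°

sin r = sin 62.2° / 1.341 = 0.8846/1.341 = 0.6596; r = 41.27°.
D = 2·62.2° − 4·41.27° + 180° = 124.40° − 165.09° + 180° = 139.31°.
Angle from antisolar point = 180° − D = 40.69°.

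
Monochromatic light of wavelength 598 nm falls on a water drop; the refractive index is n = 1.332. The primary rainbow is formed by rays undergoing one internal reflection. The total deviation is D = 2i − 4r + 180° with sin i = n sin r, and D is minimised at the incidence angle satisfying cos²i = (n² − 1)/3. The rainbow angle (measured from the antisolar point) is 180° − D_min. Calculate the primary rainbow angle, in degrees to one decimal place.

cos²i = (1.77422 − 1)/3 = 0.25807; i = arccos(0.50801) = 59.469°.
sin r = sin 59.469°/1.332 = 0.64666; r = 40.290°.
D_min = 2·59.469° − 4·40.290° + 180° = 137.776°.
Rainbow angle = 180° − D_min = 42.224°.

42.2°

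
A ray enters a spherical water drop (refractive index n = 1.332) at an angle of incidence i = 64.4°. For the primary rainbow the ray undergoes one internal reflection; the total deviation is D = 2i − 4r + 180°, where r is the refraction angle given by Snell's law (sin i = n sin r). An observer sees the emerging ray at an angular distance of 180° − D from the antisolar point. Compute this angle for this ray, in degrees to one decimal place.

sin r = sin 64.4° / 1.332 = 0.9018/1.332 = 0.6771; r = 42.61°.
D = 2·64.4° − 4·42.61° + 180° = 128.80° − 170.45° + 180° = 138.35°.
Angle from antisolar point = 180° − D = 41.65°.

41.7°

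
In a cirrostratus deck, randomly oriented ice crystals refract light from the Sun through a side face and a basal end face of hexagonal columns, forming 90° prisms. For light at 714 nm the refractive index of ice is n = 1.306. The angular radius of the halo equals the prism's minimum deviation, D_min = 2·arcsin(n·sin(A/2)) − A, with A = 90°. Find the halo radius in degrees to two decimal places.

n·sin(A/2) = 1.306 × sin 45° = 1.306 × 0.7071 = 0.9235.
D_min = 2·arcsin(0.9235) − 90° = 2 × 67.440° − 90° = 44.881°.

44.88°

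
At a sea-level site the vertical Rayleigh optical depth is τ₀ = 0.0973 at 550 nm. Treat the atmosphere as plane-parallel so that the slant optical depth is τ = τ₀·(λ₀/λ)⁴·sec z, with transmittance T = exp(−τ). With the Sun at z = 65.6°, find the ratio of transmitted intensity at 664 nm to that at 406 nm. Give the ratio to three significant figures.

Airmass: sec 65.6° = 2.4207.
τ(664 nm) = 0.0973 × (550/664)⁴ × 2.4207 = 0.0973 × 0.4707 × 2.4207 = 0.1109.
τ(406 nm) = 0.0973 × (550/406)⁴ × 2.4207 = 0.0973 × 3.3678 × 2.4207 = 0.7932.
T(664)/T(406) = exp(τ_B − τ_A) = exp(0.6824) = 1.9785.

1.98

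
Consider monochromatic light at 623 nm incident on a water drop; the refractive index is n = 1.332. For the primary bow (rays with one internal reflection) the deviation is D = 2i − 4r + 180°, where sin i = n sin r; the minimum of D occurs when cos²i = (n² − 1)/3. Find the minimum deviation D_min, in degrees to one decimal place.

cos²i = (1.77422 − 1)/3 = 0.25807; i = arccos(0.50801) = 59.469°.
sin r = sin 59.469°/1.332 = 0.64666; r = 40.290°.
D_min = 2·59.469° − 4·40.290° + 180° = 137.776°.

137.8°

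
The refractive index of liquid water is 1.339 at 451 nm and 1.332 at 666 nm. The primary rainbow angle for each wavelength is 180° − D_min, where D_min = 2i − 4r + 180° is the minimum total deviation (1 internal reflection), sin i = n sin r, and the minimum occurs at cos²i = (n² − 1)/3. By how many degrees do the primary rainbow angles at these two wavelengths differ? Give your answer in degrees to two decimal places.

1.01°

At 451 nm (n = 1.339): cos²i = 0.26431 → i = 59.062°, r = 39.834°, D_min = 138.786°, rainbow angle = 41.214°.
At 666 nm (n = 1.332): cos²i = 0.25807 → i = 59.469°, r = 40.290°, D_min = 137.776°, rainbow angle = 42.224°.
Angular width = |41.214° − 42.224°| = 1.010°.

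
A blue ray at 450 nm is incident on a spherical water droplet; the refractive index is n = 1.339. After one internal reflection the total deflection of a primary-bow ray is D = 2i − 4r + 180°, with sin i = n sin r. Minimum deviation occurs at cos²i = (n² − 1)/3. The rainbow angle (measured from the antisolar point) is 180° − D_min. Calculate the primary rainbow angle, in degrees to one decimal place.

41.2°

cos²i = (1.79292 − 1)/3 = 0.26431; i = arccos(0.51411) = 59.062°.
sin r = sin 59.062°/1.339 = 0.64057; r = 39.834°.
D_min = 2·59.062° − 4·39.834° + 180° = 138.786°.
Rainbow angle = 180° − D_min = 41.214°.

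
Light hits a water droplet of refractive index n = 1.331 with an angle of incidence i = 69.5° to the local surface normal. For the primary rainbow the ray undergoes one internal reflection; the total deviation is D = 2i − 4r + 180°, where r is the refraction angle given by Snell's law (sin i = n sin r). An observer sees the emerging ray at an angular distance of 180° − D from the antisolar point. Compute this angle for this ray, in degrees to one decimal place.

39.9°

sin r = sin 69.5° / 1.331 = 0.9367/1.331 = 0.7037; r = 44.73°.
D = 2·69.5° − 4·44.73° + 180° = 139.00° − 178.91° + 180° = 140.09°.
Angle from antisolar point = 180° − D = 39.91°.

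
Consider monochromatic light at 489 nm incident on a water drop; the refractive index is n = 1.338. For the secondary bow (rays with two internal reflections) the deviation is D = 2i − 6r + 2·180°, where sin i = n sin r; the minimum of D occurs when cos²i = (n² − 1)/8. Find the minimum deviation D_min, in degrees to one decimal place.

232.2°

cos²i = (1.79024 − 1)/8 = 0.09878; i = arccos(0.31429) = 71.682°.
sin r = sin 71.682°/1.338 = 0.70951; r = 45.195°.
D_min = 2·71.682° − 6·45.195° + 360° = 232.193°.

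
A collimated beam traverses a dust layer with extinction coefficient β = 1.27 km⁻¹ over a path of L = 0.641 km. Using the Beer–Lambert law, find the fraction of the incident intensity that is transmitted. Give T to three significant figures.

0.443

τ = β·L = 1.27 × 0.641 = 0.8141.
T = exp(−0.8141) = 0.4431.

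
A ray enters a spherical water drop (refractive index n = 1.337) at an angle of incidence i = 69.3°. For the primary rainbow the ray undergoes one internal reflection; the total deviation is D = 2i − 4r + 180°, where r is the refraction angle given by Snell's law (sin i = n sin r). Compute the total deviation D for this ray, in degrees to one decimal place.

141.0°

sin r = sin 69.3° / 1.337 = 0.9354/1.337 = 0.6997; r = 44.40°.
D = 2·69.3° − 4·44.40° + 180° = 138.60° − 177.60° + 180° = 141.00°.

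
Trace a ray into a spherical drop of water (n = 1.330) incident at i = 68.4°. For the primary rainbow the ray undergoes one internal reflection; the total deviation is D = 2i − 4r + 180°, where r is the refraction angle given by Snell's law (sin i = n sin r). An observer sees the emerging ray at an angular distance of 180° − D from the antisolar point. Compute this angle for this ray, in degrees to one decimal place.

sin r = sin 68.4° / 1.330 = 0.9298/1.330 = 0.6991; r = 44.35°.
D = 2·68.4° − 4·44.35° + 180° = 136.80° − 177.41° + 180° = 139.39°.
Angle from antisolar point = 180° − D = 40.61°.

40.6°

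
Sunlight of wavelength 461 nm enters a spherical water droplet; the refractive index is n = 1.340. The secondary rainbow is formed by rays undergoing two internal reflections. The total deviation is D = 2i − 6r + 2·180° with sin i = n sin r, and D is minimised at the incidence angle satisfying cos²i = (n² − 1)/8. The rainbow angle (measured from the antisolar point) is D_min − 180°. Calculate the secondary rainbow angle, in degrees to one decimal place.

52.7°

cos²i = (1.79560 − 1)/8 = 0.09945; i = arccos(0.31536) = 71.618°.
sin r = sin 71.618°/1.340 = 0.70819; r = 45.088°.
D_min = 2·71.618° − 6·45.088° + 360° = 232.709°.
Rainbow angle = D_min − 180° = 52.709°.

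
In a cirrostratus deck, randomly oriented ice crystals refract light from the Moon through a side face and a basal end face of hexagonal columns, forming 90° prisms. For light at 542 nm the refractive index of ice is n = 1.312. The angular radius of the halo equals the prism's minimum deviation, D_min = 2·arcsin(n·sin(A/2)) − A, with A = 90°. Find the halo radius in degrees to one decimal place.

n·sin(A/2) = 1.312 × sin 45° = 1.312 × 0.7071 = 0.9277.
D_min = 2·arcsin(0.9277) − 90° = 2 × 68.083° − 90° = 46.166°.

46.2°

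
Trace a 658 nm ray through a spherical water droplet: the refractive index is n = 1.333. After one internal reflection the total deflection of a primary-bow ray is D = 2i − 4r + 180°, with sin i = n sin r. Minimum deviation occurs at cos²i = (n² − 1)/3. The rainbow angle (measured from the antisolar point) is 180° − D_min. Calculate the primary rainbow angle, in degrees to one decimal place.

cos²i = (1.77689 − 1)/3 = 0.25896; i = arccos(0.50888) = 59.410°.
sin r = sin 59.410°/1.333 = 0.64579; r = 40.225°.
D_min = 2·59.410° − 4·40.225° + 180° = 137.922°.
Rainbow angle = 180° − D_min = 42.078°.

42.1°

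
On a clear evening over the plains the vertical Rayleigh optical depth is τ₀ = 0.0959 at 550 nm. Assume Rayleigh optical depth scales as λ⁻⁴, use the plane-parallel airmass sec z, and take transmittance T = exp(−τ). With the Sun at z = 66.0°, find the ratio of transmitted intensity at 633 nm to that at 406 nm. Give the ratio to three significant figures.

1.93

Airmass: sec 66.0° = 2.4586.
τ(633 nm) = 0.0959 × (550/633)⁴ × 2.4586 = 0.0959 × 0.5699 × 2.4586 = 0.1344.
τ(406 nm) = 0.0959 × (550/406)⁴ × 2.4586 = 0.0959 × 3.3678 × 2.4586 = 0.7941.
T(633)/T(406) = exp(τ_B − τ_A) = exp(0.6597) = 1.9342.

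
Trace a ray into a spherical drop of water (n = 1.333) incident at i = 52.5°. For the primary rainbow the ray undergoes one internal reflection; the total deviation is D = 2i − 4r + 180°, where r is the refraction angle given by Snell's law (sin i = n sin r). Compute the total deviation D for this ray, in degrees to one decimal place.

sin r = sin 52.5° / 1.333 = 0.7934/1.333 = 0.5952; r = 36.52°.
D = 2·52.5° − 4·36.52° + 180° = 105.00° − 146.10° + 180° = 138.90°.

138.9°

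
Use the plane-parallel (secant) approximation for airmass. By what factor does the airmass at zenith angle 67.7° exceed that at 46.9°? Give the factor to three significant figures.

X(67.7°)/X(46.9°) = sec 67.7° / sec 46.9° = cos 46.9° / cos 67.7° = 0.6833/0.3795 = 1.8007.

1.80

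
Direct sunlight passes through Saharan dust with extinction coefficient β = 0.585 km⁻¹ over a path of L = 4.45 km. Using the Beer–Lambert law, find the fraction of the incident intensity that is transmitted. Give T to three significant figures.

τ = β·L = 0.585 × 4.45 = 2.6033.
T = exp(−2.6033) = 0.0740.

0.0740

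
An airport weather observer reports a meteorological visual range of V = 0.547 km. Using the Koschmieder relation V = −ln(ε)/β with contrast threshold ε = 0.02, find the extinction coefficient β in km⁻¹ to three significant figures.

β = −ln(0.02) / V = 3.912 / 0.547 = 7.1518 km⁻¹.

7.15 km⁻¹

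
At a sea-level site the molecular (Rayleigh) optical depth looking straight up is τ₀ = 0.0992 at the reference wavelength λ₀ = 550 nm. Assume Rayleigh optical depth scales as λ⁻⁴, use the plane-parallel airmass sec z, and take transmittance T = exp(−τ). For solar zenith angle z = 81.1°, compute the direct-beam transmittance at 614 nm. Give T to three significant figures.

0.662

sec 81.1° = 6.4637.
τ = 0.0992 × (550/614)⁴ × 6.4637 = 0.0992 × 0.6438 × 6.4637 = 0.4128.
T = exp(−0.4128) = 0.6618.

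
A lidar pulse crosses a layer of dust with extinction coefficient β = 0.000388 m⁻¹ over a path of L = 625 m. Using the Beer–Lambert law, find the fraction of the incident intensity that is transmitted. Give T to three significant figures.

τ = β·L = 0.000388 × 625 = 0.2425.
T = exp(−0.2425) = 0.7847.

0.785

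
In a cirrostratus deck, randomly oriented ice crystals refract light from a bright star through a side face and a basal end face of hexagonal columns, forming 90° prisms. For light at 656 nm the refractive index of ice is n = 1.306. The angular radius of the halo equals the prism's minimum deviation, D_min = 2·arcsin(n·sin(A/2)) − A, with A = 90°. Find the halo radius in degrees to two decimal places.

n·sin(A/2) = 1.306 × sin 45° = 1.306 × 0.7071 = 0.9235.
D_min = 2·arcsin(0.9235) − 90° = 2 × 67.440° − 90° = 44.881°.

44.88°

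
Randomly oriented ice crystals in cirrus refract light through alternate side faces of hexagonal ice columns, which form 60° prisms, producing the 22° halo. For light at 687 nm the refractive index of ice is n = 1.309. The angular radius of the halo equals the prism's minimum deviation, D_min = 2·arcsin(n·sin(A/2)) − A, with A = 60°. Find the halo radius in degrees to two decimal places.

21.76°

n·sin(A/2) = 1.309 × sin 30° = 1.309 × 0.5000 = 0.6545.
D_min = 2·arcsin(0.6545) − 60° = 2 × 40.882° − 60° = 21.763°.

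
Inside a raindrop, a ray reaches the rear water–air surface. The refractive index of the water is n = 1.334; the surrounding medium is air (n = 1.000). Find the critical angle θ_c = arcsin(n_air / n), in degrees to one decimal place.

sin θ_c = n_air / n = 1.000 / 1.334 = 0.7496.
θ_c = arcsin(0.7496) = 48.56°.

48.6°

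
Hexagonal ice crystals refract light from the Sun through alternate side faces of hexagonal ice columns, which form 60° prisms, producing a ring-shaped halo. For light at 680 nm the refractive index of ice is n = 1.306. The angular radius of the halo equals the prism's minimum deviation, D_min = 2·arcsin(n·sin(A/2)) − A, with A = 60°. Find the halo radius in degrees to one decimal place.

n·sin(A/2) = 1.306 × sin 30° = 1.306 × 0.5000 = 0.6530.
D_min = 2·arcsin(0.6530) − 60° = 2 × 40.768° − 60° = 21.536°.

21.5°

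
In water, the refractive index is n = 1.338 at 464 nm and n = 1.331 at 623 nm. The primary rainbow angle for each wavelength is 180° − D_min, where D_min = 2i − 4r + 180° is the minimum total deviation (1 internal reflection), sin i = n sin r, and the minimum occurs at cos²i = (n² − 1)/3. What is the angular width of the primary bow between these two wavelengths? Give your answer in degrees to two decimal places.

At 464 nm (n = 1.338): cos²i = 0.26341 → i = 59.120°, r = 39.899°, D_min = 138.643°, rainbow angle = 41.357°.
At 623 nm (n = 1.331): cos²i = 0.25719 → i = 59.527°, r = 40.356°, D_min = 137.630°, rainbow angle = 42.370°.
Angular width = |41.357° − 42.370°| = 1.013°.

1.01°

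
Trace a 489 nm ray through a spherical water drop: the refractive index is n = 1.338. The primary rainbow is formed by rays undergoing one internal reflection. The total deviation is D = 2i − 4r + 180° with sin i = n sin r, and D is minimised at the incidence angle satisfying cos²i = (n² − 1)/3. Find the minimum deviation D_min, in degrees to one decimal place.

cos²i = (1.79024 − 1)/3 = 0.26341; i = arccos(0.51324) = 59.120°.
sin r = sin 59.120°/1.338 = 0.64144; r = 39.899°.
D_min = 2·59.120° − 4·39.899° + 180° = 138.643°.

138.6°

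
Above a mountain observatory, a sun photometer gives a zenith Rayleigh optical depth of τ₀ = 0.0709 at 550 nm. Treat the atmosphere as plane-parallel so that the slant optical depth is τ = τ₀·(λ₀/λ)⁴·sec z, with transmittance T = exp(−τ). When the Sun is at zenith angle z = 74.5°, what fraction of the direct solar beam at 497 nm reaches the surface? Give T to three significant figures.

0.672

sec 74.5° = 3.7420.
τ = 0.0709 × (550/497)⁴ × 3.7420 = 0.0709 × 1.4998 × 3.7420 = 0.3979.
T = exp(−0.3979) = 0.6717.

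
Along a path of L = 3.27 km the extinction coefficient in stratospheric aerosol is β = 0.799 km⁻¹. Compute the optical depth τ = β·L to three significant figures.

τ = β·L = 0.799 × 3.27 = 2.6127.

2.61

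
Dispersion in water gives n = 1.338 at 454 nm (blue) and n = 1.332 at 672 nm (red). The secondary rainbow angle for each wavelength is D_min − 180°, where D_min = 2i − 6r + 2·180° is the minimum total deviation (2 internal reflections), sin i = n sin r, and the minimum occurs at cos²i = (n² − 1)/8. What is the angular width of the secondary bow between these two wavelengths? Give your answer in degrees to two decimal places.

1.56°

At 454 nm (n = 1.338): cos²i = 0.09878 → i = 71.682°, r = 45.195°, D_min = 232.193°, rainbow angle = 52.193°.
At 672 nm (n = 1.332): cos²i = 0.09678 → i = 71.875°, r = 45.520°, D_min = 230.628°, rainbow angle = 50.628°.
Angular width = |52.193° − 50.628°| = 1.564°.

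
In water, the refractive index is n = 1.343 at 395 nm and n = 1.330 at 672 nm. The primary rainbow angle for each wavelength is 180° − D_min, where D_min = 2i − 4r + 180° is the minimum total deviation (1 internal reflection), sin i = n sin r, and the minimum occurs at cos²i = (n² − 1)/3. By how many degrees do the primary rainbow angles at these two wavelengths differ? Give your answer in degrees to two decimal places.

At 395 nm (n = 1.343): cos²i = 0.26788 → i = 58.830°, r = 39.577°, D_min = 139.354°, rainbow angle = 40.646°.
At 672 nm (n = 1.330): cos²i = 0.25630 → i = 59.585°, r = 40.422°, D_min = 137.484°, rainbow angle = 42.516°.
Angular width = |40.646° − 42.516°| = 1.871°.

1.87°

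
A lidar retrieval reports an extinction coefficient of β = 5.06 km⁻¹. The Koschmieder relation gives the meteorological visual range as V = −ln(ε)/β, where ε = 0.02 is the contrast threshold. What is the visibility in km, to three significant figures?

0.773 km

V = −ln(0.02) / 5.06 = 3.912 / 5.06 = 0.7731 km.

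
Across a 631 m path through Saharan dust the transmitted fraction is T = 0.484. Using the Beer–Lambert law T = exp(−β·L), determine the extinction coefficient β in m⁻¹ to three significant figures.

Beer–Lambert: T = exp(−βL) ⇒ β = −ln(T)/L = −ln(0.484)/631 = 0.7257/631 = 0.00115 m⁻¹.

0.00115 m⁻¹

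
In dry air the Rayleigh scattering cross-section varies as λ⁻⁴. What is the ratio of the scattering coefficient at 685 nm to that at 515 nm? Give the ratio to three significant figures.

Rayleigh scattering ∝ λ⁻⁴, so the ratio of coefficients is the inverse fourth power of the wavelength ratio.
σ(685)/σ(515) = (515/685)⁴ = (0.7518)⁴ = 0.3195.

0.319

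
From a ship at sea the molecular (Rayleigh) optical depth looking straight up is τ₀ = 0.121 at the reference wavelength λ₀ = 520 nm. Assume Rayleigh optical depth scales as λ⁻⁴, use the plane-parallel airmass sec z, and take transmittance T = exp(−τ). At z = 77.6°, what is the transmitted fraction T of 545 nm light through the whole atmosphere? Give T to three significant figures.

0.627

sec 77.6° = 4.6569.
τ = 0.121 × (520/545)⁴ × 4.6569 = 0.121 × 0.8288 × 4.6569 = 0.4670.
T = exp(−0.4670) = 0.6269.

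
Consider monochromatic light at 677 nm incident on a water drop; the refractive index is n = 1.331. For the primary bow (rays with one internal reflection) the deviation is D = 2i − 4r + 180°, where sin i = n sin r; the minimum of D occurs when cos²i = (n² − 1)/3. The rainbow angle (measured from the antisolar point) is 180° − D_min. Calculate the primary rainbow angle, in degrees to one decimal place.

42.4°

cos²i = (1.77156 − 1)/3 = 0.25719; i = arccos(0.50714) = 59.527°.
sin r = sin 59.527°/1.331 = 0.64753; r = 40.356°.
D_min = 2·59.527° − 4·40.356° + 180° = 137.630°.
Rainbow angle = 180° − D_min = 42.370°.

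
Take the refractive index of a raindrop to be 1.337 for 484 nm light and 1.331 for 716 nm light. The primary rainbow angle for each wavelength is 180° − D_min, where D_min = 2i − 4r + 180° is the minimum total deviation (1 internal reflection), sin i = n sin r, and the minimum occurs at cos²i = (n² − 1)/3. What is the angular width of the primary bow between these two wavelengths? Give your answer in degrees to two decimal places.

0.87°

At 484 nm (n = 1.337): cos²i = 0.26252 → i = 59.178°, r = 39.964°, D_min = 138.500°, rainbow angle = 41.500°.
At 716 nm (n = 1.331): cos²i = 0.25719 → i = 59.527°, r = 40.356°, D_min = 137.630°, rainbow angle = 42.370°.
Angular width = |41.500° − 42.370°| = 0.870°.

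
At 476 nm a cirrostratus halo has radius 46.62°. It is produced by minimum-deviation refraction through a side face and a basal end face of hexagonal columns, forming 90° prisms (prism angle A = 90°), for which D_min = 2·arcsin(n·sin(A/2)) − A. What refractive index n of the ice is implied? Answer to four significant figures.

1.314

Rearranging: n = sin((D_min + A)/2) / sin(A/2).
(D_min + A)/2 = (46.62° + 90°)/2 = 68.310°.
n = sin 68.310° / sin 45° = 0.9292 / 0.7071 = 1.3141.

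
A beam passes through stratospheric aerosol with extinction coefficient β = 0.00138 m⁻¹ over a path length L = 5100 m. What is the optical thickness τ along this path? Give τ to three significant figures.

7.04

τ = β·L = 0.00138 × 5100 = 7.0380.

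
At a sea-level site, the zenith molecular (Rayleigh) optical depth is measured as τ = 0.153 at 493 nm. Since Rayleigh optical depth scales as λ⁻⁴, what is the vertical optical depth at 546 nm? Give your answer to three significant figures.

0.102

τ(546 nm) = τ(493 nm) × (493/546)⁴ = 0.153 × (0.9029)⁴ = 0.153 × 0.6647 = 0.1017.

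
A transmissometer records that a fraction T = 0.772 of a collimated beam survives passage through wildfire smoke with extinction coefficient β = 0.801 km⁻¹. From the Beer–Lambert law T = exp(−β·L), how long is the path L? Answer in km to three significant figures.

0.323 km

Beer–Lambert: T = exp(−βL) ⇒ L = −ln(T)/β = −ln(0.772)/0.801 = 0.2588/0.801 = 0.3231 km.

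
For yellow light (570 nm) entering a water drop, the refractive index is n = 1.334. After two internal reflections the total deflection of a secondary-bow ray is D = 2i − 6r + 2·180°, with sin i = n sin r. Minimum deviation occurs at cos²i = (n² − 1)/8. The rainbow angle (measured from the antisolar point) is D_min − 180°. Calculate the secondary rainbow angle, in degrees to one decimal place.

51.2°

cos²i = (1.77956 − 1)/8 = 0.09744; i = arccos(0.31216) = 71.810°.
sin r = sin 71.810°/1.334 = 0.71217; r = 45.411°.
D_min = 2·71.810° − 6·45.411° + 360° = 231.153°.
Rainbow angle = D_min − 180° = 51.153°.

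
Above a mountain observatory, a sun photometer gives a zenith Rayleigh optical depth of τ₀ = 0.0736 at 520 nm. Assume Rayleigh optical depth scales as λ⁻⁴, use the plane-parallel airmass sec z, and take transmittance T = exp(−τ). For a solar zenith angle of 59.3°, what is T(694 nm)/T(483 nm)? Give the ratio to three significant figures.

1.16

Airmass: sec 59.3° = 1.9587.
τ(694 nm) = 0.0736 × (520/694)⁴ × 1.9587 = 0.0736 × 0.3152 × 1.9587 = 0.0454.
τ(483 nm) = 0.0736 × (520/483)⁴ × 1.9587 = 0.0736 × 1.3435 × 1.9587 = 0.1937.
T(694)/T(483) = exp(τ_B − τ_A) = exp(0.1482) = 1.1598.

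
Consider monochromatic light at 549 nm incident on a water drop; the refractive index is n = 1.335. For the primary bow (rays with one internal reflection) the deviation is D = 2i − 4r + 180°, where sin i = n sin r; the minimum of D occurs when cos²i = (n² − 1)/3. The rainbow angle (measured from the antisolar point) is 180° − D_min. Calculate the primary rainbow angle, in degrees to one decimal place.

41.8°

cos²i = (1.78222 − 1)/3 = 0.26074; i = arccos(0.51063) = 59.294°.
sin r = sin 59.294°/1.335 = 0.64405; r = 40.094°.
D_min = 2·59.294° − 4·40.094° + 180° = 138.212°.
Rainbow angle = 180° − D_min = 41.788°.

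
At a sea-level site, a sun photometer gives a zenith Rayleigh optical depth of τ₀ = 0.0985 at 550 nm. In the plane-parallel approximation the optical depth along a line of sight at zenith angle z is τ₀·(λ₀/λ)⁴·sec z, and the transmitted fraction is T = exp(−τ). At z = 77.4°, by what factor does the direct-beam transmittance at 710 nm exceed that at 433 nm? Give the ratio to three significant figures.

Airmass: sec 77.4° = 4.5841.
τ(710 nm) = 0.0985 × (550/710)⁴ × 4.5841 = 0.0985 × 0.3601 × 4.5841 = 0.1626.
τ(433 nm) = 0.0985 × (550/433)⁴ × 4.5841 = 0.0985 × 2.6031 × 4.5841 = 1.1754.
T(710)/T(433) = exp(τ_B − τ_A) = exp(1.0128) = 2.7534.

2.75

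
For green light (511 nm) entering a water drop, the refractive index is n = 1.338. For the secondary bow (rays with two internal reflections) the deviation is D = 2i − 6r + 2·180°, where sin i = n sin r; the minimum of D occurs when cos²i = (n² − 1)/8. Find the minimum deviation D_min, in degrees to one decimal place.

232.2°

cos²i = (1.79024 − 1)/8 = 0.09878; i = arccos(0.31429) = 71.682°.
sin r = sin 71.682°/1.338 = 0.70951; r = 45.195°.
D_min = 2·71.682° − 6·45.195° + 360° = 232.193°.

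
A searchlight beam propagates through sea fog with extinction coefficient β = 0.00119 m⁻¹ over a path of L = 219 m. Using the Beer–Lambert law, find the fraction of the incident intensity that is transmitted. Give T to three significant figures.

τ = β·L = 0.00119 × 219 = 0.2606.
T = exp(−0.2606) = 0.7706.

0.771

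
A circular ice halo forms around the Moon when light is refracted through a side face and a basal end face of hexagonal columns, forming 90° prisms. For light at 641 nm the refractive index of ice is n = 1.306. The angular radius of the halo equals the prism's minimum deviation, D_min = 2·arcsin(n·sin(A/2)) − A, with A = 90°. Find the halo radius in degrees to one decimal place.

n·sin(A/2) = 1.306 × sin 45° = 1.306 × 0.7071 = 0.9235.
D_min = 2·arcsin(0.9235) − 90° = 2 × 67.440° − 90° = 44.881°.

44.9°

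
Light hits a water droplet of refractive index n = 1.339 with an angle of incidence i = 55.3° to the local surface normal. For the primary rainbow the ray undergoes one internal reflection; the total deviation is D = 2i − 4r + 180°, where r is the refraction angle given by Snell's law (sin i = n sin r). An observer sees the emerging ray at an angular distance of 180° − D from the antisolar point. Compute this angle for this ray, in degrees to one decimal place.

40.9°

sin r = sin 55.3° / 1.339 = 0.8221/1.339 = 0.6140; r = 37.88°.
D = 2·55.3° − 4·37.88° + 180° = 110.60° − 151.52° + 180° = 139.08°.
Angle from antisolar point = 180° − D = 40.92°.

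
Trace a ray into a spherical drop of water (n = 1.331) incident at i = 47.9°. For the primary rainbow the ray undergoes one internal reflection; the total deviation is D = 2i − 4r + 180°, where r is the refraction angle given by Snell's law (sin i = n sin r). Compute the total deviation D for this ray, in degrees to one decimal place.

sin r = sin 47.9° / 1.331 = 0.7420/1.331 = 0.5575; r = 33.88°.
D = 2·47.9° − 4·33.88° + 180° = 95.80° − 135.52° + 180° = 140.28°.

140.3°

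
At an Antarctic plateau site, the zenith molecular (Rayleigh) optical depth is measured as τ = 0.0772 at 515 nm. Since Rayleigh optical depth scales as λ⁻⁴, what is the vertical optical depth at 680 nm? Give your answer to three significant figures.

0.0254

τ(680 nm) = τ(515 nm) × (515/680)⁴ = 0.0772 × (0.7574)⁴ = 0.0772 × 0.3290 = 0.0254.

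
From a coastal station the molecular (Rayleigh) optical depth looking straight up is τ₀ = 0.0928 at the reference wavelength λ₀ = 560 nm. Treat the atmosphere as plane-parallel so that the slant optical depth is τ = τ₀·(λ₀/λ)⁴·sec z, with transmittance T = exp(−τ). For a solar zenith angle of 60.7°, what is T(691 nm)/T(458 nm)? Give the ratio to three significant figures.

1.41

Airmass: sec 60.7° = 2.0434.
τ(691 nm) = 0.0928 × (560/691)⁴ × 2.0434 = 0.0928 × 0.4314 × 2.0434 = 0.0818.
τ(458 nm) = 0.0928 × (560/458)⁴ × 2.0434 = 0.0928 × 2.2351 × 2.0434 = 0.4238.
T(691)/T(458) = exp(τ_B − τ_A) = exp(0.3420) = 1.4078.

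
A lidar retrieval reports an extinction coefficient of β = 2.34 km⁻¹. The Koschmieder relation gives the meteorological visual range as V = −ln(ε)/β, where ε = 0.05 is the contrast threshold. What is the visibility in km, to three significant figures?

V = −ln(0.05) / 2.34 = 2.996 / 2.34 = 1.2802 km.

1.28 km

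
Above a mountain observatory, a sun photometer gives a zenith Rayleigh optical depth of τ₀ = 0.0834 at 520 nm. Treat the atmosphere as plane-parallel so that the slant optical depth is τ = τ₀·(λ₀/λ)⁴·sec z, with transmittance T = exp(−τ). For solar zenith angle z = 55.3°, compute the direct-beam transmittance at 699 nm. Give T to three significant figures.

sec 55.3° = 1.7566.
τ = 0.0834 × (520/699)⁴ × 1.7566 = 0.0834 × 0.3063 × 1.7566 = 0.0449.
T = exp(−0.0449) = 0.9561.

0.956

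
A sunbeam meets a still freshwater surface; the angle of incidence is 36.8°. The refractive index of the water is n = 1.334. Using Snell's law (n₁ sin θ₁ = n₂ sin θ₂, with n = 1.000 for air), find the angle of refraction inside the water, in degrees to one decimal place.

Snell: sin θ_r = sin θ_i / n = sin 36.8° / 1.334 = 0.5990 / 1.334 = 0.4490.
θ_r = arcsin(0.4490) = 26.68°.

26.7°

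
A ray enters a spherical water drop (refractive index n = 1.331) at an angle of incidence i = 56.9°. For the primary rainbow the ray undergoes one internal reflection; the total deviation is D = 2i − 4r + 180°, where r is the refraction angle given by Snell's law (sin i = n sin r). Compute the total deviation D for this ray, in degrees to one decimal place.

137.8°

sin r = sin 56.9° / 1.331 = 0.8377/1.331 = 0.6294; r = 39.01°.
D = 2·56.9° − 4·39.01° + 180° = 113.80° − 156.02° + 180° = 137.78°.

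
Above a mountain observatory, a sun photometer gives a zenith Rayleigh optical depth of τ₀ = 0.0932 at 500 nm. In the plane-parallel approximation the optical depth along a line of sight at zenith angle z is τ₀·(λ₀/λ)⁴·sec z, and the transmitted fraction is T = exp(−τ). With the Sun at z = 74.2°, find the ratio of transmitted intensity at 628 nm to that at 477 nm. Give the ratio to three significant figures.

Airmass: sec 74.2° = 3.6727.
τ(628 nm) = 0.0932 × (500/628)⁴ × 3.6727 = 0.0932 × 0.4018 × 3.6727 = 0.1375.
τ(477 nm) = 0.0932 × (500/477)⁴ × 3.6727 = 0.0932 × 1.2073 × 3.6727 = 0.4132.
T(628)/T(477) = exp(τ_B − τ_A) = exp(0.2757) = 1.3175.

1.32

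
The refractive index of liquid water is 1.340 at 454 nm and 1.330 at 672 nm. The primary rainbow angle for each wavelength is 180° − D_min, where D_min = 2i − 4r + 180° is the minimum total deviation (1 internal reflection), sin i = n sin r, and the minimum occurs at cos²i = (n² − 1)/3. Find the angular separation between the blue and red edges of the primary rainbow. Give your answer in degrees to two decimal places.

1.45°

At 454 nm (n = 1.340): cos²i = 0.26520 → i = 59.004°, r = 39.770°, D_min = 138.929°, rainbow angle = 41.071°.
At 672 nm (n = 1.330): cos²i = 0.25630 → i = 59.585°, r = 40.422°, D_min = 137.484°, rainbow angle = 42.516°.
Angular width = |41.071° − 42.516°| = 1.445°.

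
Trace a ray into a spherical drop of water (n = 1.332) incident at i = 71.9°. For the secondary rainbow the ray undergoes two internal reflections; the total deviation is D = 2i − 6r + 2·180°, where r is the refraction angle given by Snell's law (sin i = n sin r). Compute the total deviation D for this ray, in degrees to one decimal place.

230.6°

sin r = sin 71.9° / 1.332 = 0.9505/1.332 = 0.7136; r = 45.53°.
D = 2·71.9° − 6·45.53° + 2·180° = 143.80° − 273.17° + 360° = 230.63°.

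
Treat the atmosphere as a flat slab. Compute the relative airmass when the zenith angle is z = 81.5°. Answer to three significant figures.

X = sec z = 1/cos 81.5° = 1/0.1478 = 6.7655.

6.77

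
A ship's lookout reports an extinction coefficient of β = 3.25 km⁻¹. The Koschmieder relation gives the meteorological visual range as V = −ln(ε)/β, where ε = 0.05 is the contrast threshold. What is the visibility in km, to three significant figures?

0.922 km

V = −ln(0.05) / 3.25 = 2.996 / 3.25 = 0.9218 km.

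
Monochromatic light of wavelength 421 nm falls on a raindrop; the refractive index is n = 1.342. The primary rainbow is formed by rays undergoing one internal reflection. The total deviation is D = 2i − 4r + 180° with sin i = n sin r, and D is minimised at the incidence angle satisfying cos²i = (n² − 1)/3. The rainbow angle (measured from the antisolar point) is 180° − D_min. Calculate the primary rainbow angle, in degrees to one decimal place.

cos²i = (1.80096 − 1)/3 = 0.26699; i = arccos(0.51671) = 58.888°.
sin r = sin 58.888°/1.342 = 0.63797; r = 39.641°.
D_min = 2·58.888° − 4·39.641° + 180° = 139.213°.
Rainbow angle = 180° − D_min = 40.787°.

40.8°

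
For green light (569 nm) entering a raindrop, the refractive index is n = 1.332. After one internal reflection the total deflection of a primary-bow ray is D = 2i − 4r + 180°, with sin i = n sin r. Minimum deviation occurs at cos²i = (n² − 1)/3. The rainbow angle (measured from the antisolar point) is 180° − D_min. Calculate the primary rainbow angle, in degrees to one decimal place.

cos²i = (1.77422 − 1)/3 = 0.25807; i = arccos(0.50801) = 59.469°.
sin r = sin 59.469°/1.332 = 0.64666; r = 40.290°.
D_min = 2·59.469° − 4·40.290° + 180° = 137.776°.
Rainbow angle = 180° − D_min = 42.224°.

42.2°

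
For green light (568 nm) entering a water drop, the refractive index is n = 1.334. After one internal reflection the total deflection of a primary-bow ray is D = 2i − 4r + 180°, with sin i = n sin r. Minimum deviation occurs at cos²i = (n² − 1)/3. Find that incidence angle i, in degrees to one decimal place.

59.4°

cos²i = (1.334² − 1)/3 = (1.77956 − 1)/3 = 0.25985.
cos i = 0.50976, so i = 59.352°.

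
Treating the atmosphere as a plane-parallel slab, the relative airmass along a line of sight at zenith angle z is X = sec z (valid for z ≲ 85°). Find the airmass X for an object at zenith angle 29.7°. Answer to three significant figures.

X = sec z = 1/cos 29.7° = 1/0.8686 = 1.1512.

1.15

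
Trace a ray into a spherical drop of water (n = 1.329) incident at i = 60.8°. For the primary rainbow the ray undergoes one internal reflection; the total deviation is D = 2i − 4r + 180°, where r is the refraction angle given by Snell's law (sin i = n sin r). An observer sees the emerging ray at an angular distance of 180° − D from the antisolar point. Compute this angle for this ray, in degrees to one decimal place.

42.6°

sin r = sin 60.8° / 1.329 = 0.8729/1.329 = 0.6568; r = 41.06°.
D = 2·60.8° − 4·41.06° + 180° = 121.60° − 164.23° + 180° = 137.37°.
Angle from antisolar point = 180° − D = 42.63°.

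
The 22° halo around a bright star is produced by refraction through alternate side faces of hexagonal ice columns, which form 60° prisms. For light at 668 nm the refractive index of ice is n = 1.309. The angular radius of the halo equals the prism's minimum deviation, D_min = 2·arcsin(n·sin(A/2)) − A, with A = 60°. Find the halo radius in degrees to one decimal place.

n·sin(A/2) = 1.309 × sin 30° = 1.309 × 0.5000 = 0.6545.
D_min = 2·arcsin(0.6545) − 60° = 2 × 40.882° − 60° = 21.763°.

21.8°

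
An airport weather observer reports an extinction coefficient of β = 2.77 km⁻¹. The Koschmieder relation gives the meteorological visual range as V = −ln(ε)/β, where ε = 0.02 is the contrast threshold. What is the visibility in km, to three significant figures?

V = −ln(0.02) / 2.77 = 3.912 / 2.77 = 1.4123 km.

1.41 km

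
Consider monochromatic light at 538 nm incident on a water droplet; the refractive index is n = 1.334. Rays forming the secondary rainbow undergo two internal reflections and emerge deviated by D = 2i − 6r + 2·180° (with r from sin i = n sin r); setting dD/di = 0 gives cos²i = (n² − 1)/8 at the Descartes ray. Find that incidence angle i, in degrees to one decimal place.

cos²i = (1.334² − 1)/8 = (1.77956 − 1)/8 = 0.09744.
cos i = 0.31216, so i = 71.810°.

71.8°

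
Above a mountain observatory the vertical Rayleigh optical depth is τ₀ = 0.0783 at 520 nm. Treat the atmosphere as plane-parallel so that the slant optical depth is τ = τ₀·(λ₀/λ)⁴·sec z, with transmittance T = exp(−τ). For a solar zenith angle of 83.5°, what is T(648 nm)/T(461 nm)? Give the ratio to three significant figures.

Airmass: sec 83.5° = 8.8337.
τ(648 nm) = 0.0783 × (520/648)⁴ × 8.8337 = 0.0783 × 0.4147 × 8.8337 = 0.2868.
τ(461 nm) = 0.0783 × (520/461)⁴ × 8.8337 = 0.0783 × 1.6189 × 8.8337 = 1.1197.
T(648)/T(461) = exp(τ_B − τ_A) = exp(0.8329) = 2.3000.

2.30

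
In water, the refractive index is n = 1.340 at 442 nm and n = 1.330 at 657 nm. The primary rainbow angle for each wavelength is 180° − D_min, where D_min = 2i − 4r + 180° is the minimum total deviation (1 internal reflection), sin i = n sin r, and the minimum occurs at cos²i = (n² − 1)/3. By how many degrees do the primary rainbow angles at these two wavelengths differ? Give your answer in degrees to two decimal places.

1.45°

At 442 nm (n = 1.340): cos²i = 0.26520 → i = 59.004°, r = 39.770°, D_min = 138.929°, rainbow angle = 41.071°.
At 657 nm (n = 1.330): cos²i = 0.25630 → i = 59.585°, r = 40.422°, D_min = 137.484°, rainbow angle = 42.516°.
Angular width = |41.071° − 42.516°| = 1.445°.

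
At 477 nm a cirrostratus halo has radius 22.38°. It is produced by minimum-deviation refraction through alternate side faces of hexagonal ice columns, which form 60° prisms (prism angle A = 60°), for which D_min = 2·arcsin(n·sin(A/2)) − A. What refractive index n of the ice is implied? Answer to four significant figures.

1.317

Rearranging: n = sin((D_min + A)/2) / sin(A/2).
(D_min + A)/2 = (22.38° + 60°)/2 = 41.190°.
n = sin 41.190° / sin 30° = 0.6586 / 0.5000 = 1.3171.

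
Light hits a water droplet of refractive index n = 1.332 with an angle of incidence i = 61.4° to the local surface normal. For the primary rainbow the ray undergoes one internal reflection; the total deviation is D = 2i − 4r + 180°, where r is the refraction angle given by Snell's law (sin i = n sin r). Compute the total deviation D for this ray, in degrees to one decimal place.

137.9°

sin r = sin 61.4° / 1.332 = 0.8780/1.332 = 0.6591; r = 41.23°.
D = 2·61.4° − 4·41.23° + 180° = 122.80° − 164.94° + 180° = 137.86°.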